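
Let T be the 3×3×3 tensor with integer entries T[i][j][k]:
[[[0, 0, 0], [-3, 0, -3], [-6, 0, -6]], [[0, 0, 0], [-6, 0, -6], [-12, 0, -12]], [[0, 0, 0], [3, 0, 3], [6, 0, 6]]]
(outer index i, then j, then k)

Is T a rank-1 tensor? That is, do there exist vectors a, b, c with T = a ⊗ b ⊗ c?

The mode-1 fibre T[:,1,0] = [-3, -6, 3] gives a = [1, 2, -1] (primitive direction); the mode-2 fibre T[0,:,0] = [0, -3, -6] gives b = [0, 1, 2]; then c[k] = T[0,1,k] / (a[0]·b[1]) = [-3, 0, -3] / 1 = [-3, 0, -3].
Expanding [1, 2, -1] ⊗ [0, 1, 2] ⊗ [-3, 0, -3] reproduces all 27 entries of T, so T = [1, 2, -1] ⊗ [0, 1, 2] ⊗ [-3, 0, -3] and rank(T) ≤ 1.
Equivalently every frontal slice T[:,:,k] is c[k] times the rank-1 matrix [1, 2, -1] ⊗ [0, 1, 2]. So T has rank 1 (it is nonzero).

Yes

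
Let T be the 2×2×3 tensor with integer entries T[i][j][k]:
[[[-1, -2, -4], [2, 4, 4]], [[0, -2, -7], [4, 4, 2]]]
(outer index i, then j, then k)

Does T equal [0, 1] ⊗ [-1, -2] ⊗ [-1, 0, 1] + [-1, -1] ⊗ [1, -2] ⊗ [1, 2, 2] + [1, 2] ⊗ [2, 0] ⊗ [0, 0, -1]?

Yes

Reconstruct entrywise from the claimed factors. For example, T[0,0,1] = -2 and Σₗ aₗ[0]bₗ[0]cₗ[1] = (0)·(-1)·(0) + (-1)·(1)·(2) + (1)·(2)·(0) = -2; checking all 12 entries, every one matches. The claim holds.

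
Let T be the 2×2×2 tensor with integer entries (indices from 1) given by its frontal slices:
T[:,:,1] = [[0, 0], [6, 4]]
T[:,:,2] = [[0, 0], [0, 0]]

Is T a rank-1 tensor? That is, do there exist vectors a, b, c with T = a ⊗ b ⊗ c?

Yes

If T = a ⊗ b ⊗ c then every fibre of T is a multiple of the corresponding factor, so read the factors off the fibres through the nonzero entry T[2,1,1] = 6.
The mode-1 fibre T[:,1,1] = [0, 6] gives a = (0, 1) (primitive direction); the mode-2 fibre T[2,:,1] = [6, 4] gives b = (3, 2); then c[k] = T[2,1,k] / (a[2]·b[1]) = [6, 0] / 3 = (2, 0).
Expanding (0, 1) ⊗ (3, 2) ⊗ (2, 0) reproduces all 8 entries of T, so T = (0, 1) ⊗ (3, 2) ⊗ (2, 0) and rank(T) ≤ 1.
Equivalently every frontal slice T[:,:,k] is c[k] times the rank-1 matrix (0, 1) ⊗ (3, 2). So T has rank 1 (it is nonzero).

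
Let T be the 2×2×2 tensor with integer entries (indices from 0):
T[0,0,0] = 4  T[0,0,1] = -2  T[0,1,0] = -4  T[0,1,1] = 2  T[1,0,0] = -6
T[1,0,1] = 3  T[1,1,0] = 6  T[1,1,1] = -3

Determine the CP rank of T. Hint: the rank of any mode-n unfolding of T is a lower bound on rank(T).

1

Lower bound: T ≠ 0 (e.g. T[0,0,0] = 4), so rank(T) ≥ 1.
Upper bound: the mode-1 fibre T[:,0,0] = [4, -6] gives a = [2, -3] (primitive direction); the mode-2 fibre T[0,:,0] = [4, -4] gives b = [1, -1]; then c[k] = T[0,0,k] / (a[0]·b[0]) = [4, -2] / 2 = [2, -1].
Expanding [2, -3] ⊗ [1, -1] ⊗ [2, -1] reproduces all 8 entries of T, so T = [2, -3] ⊗ [1, -1] ⊗ [2, -1] and rank(T) ≤ 1.
These bounds meet, so rank(T) = 1.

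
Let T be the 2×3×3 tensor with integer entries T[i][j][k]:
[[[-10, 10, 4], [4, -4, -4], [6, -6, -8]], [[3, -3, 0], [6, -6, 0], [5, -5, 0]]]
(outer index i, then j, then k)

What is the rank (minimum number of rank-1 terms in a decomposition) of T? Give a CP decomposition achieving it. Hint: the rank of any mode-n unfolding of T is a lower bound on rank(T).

Lower bound: the mode-2 unfolding of T (rows indexed by j, columns by (i,k) = (0,0), (0,1), (0,2), (1,0), (1,1), (1,2)) is [[-10, 10, 4, 3, -3, 0], [4, -4, -4, 6, -6, 0], [6, -6, -8, 5, -5, 0]].
There the 3×3 minor on rows j ∈ {0, 1, 2}, columns (i,k) ∈ {(0,0), (0,2), (1,0)} is det [[-10, 4, 3], [4, -4, 6], [6, -8, 5]] = -240 ≠ 0, so this unfolding has rank ≥ 3; CP rank is at least every unfolding rank, so rank(T) ≥ 3. (Unfolding ranks only ever bound the CP rank from below — rank(T) can be strictly larger than all of them — so the matching upper bound has to come from an explicit 3-term decomposition.)
Upper bound: T is a sum of 3 rank-1 terms, T = [1, -1] (x) [1, 1, 1] (x) [-4, 4, 0] + [1, 0] (x) [1, -1, -2] (x) [-4, 4, 4] + [2, 1] (x) [1, -2, -1] (x) [-1, 1, 0] (one valid choice — decompositions are not unique — normalised so each a, b is primitive with positive first nonzero entry; check it by expanding all entries), so rank(T) ≤ 3.
These bounds meet, so rank(T) = 3.

rank(T) = 3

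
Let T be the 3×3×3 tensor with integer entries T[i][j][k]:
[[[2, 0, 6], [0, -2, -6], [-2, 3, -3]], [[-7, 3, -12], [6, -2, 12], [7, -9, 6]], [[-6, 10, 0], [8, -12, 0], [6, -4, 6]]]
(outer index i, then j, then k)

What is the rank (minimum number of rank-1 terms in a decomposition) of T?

3

Lower bound: the mode-3 unfolding of T (rows indexed by k, columns by (i,j) = (0,0), (0,1), (0,2), (1,0), (1,1), (1,2), (2,0), (2,1), (2,2)) is [[2, 0, -2, -7, 6, 7, -6, 8, 6], [0, -2, 3, 3, -2, -9, 10, -12, -4], [6, -6, -3, -12, 12, 6, 0, 0, 6]].
There the 3×3 minor on rows k ∈ {0, 1, 2}, columns (i,j) ∈ {(0,0), (0,1), (0,2)} is det [[2, 0, -2], [0, -2, 3], [6, -6, -3]] = 24 ≠ 0, so this unfolding has rank ≥ 3; CP rank is at least every unfolding rank, so rank(T) ≥ 3. (Unfolding ranks only ever bound the CP rank from below — rank(T) can be strictly larger than all of them — so the matching upper bound has to come from an explicit 3-term decomposition.)
Upper bound: T is a sum of 3 rank-1 terms, T = [1, -2, -1] ⊗ [1, -1, -1] ⊗ [4, -4, 4] + [1, -2, 2] ⊗ [2, -2, 1] ⊗ [0, 1, 1] + [2, -1, 2] ⊗ [1, -2, -1] ⊗ [-1, 1, 0] (written with every a and b primitive with positive leading entry and the scale carried by c; CP decompositions are not unique, and this one is verified by expanding entrywise), so rank(T) ≤ 3.
These bounds meet, so rank(T) = 3.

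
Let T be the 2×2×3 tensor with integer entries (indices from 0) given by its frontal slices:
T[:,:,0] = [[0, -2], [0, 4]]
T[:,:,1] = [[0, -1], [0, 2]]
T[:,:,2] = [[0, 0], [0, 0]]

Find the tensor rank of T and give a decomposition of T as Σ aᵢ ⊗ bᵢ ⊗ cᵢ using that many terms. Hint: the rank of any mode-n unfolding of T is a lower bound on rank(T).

Lower bound: T ≠ 0 (e.g. T[0,1,0] = -2), so rank(T) ≥ 1.
Upper bound: the mode-1 fibre T[:,1,0] = [-2, 4] gives a = [1, -2] (primitive direction); the mode-2 fibre T[0,:,0] = [0, -2] gives b = [0, 1]; then c[k] = T[0,1,k] / (a[0]·b[1]) = [-2, -1, 0] / 1 = [-2, -1, 0].
Expanding [1, -2] ⊗ [0, 1] ⊗ [-2, -1, 0] reproduces all 12 entries of T, so T = [1, -2] ⊗ [0, 1] ⊗ [-2, -1, 0] and rank(T) ≤ 1.
These bounds meet, so rank(T) = 1.

rank(T) = 1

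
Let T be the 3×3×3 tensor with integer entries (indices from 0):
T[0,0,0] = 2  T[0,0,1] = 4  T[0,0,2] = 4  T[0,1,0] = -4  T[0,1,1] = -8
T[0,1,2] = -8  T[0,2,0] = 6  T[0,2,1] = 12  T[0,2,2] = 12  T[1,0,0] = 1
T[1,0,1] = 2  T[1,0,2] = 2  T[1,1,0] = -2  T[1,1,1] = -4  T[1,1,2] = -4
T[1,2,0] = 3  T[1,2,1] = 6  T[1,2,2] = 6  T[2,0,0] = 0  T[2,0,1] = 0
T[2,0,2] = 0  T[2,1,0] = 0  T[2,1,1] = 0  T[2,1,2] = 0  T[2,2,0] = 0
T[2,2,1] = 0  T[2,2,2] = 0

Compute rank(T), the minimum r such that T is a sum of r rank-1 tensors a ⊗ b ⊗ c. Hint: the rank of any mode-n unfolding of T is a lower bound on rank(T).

1

Lower bound: T ≠ 0 (e.g. T[0,0,0] = 2), so rank(T) ≥ 1.
Upper bound: if T = a ⊗ b ⊗ c then every fibre of T is a multiple of the corresponding factor, so read the factors off the fibres through the nonzero entry T[0,0,0] = 2.
The mode-1 fibre T[:,0,0] = [2, 1, 0] gives a = [2, 1, 0] (primitive direction); the mode-2 fibre T[0,:,0] = [2, -4, 6] gives b = [1, -2, 3]; then c[k] = T[0,0,k] / (a[0]·b[0]) = [2, 4, 4] / 2 = [1, 2, 2].
Expanding [2, 1, 0] ⊗ [1, -2, 3] ⊗ [1, 2, 2] reproduces all 27 entries of T, so T = [2, 1, 0] ⊗ [1, -2, 3] ⊗ [1, 2, 2] and rank(T) ≤ 1.
These bounds meet, so rank(T) = 1.
Check entry T[1,2,0] = 3: (1)·(3)·(1) = 3.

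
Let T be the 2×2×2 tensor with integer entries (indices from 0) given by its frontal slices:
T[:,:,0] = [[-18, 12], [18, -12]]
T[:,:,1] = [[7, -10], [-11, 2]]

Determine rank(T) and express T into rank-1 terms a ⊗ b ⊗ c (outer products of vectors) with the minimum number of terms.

Lower bound: the mode-2 unfolding of T (rows indexed by j, columns by (i,k) = (0,0), (0,1), (1,0), (1,1)) is [[-18, 7, 18, -11], [12, -10, -12, 2]].
There the 2×2 minor on rows j ∈ {0, 1}, columns (i,k) ∈ {(0,0), (0,1)} is det [[-18, 7], [12, -10]] = 96 ≠ 0, so this unfolding has rank ≥ 2; CP rank is at least every unfolding rank, so rank(T) ≥ 2. (Unfolding ranks only ever bound the CP rank from below — rank(T) can be strictly larger than all of them — so the matching upper bound has to come from an explicit 2-term decomposition.)
Upper bound — finding two terms. Write S_k = T[:,:,k] for the frontal slices: S₀ = [[-18, 12], [18, -12]], S₁ = [[7, -10], [-11, 2]].
If T = a₁ ⊗ b₁ ⊗ c₁ + a₂ ⊗ b₂ ⊗ c₂ then each S_k = c₁[k]·a₁b₁ᵀ + c₂[k]·a₂b₂ᵀ. S₀ and S₁ are linearly independent, so a₁b₁ᵀ and a₂b₂ᵀ must span the same plane of matrices: they are the rank-1 matrices of the form x·S₀ + y·S₁.
det(x·S₀ + y·S₁) is 192·xy − 96·y² = 96·(2·x − y)(y), vanishing at (x:y) = (1:2) and (1:0).
M₁ = S₀ + 2·S₁ = [[-4, -8], [-4, -8]] = (-4)·[1, 1][1, 2]ᵀ and M₂ = S₀ = [[-18, 12], [18, -12]] = (-6)·[1, -1][3, -2]ᵀ, so take a₁ = [1, 1], b₁ = [1, 2], a₂ = [1, -1], b₂ = [3, -2].
Each slice is an integer combination of E₁ = a₁b₁ᵀ and E₂ = a₂b₂ᵀ: S₀ = −6·E₂, S₁ = −2·E₁ + 3·E₂; reading off coefficients, c₁ = [0, -2] and c₂ = [-6, 3].
Hence T = [1, 1] ⊗ [1, 2] ⊗ [0, -2] + [1, -1] ⊗ [3, -2] ⊗ [-6, 3], so rank(T) ≤ 2.
These bounds meet, so rank(T) = 2.

rank(T) = 2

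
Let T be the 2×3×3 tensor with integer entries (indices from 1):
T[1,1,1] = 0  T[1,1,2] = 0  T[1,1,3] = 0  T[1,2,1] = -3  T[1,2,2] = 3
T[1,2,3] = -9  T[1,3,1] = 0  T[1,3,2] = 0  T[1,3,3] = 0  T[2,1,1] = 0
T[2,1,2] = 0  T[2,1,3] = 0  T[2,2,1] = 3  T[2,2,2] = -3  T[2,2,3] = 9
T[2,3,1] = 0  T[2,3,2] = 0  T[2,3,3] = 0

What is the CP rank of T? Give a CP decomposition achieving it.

Lower bound: T ≠ 0 (e.g. T[1,2,1] = -3), so rank(T) ≥ 1.
Upper bound: if T = a ∘ b ∘ c then every fibre of T is a multiple of the corresponding factor, so read the factors off the fibres through the nonzero entry T[1,2,1] = -3.
The mode-1 fibre T[:,2,1] = [-3, 3] gives a = [1, -1] (primitive direction); the mode-2 fibre T[1,:,1] = [0, -3, 0] gives b = [0, 1, 0]; then c[k] = T[1,2,k] / (a[1]·b[2]) = [-3, 3, -9] / 1 = [-3, 3, -9].
Expanding [1, -1] ∘ [0, 1, 0] ∘ [-3, 3, -9] reproduces all 18 entries of T, so T = [1, -1] ∘ [0, 1, 0] ∘ [-3, 3, -9] and rank(T) ≤ 1.
These bounds meet, so rank(T) = 1.
Check entry T[1,1,3] = 0: (1)·(0)·(-9) = 0.

rank(T) = 1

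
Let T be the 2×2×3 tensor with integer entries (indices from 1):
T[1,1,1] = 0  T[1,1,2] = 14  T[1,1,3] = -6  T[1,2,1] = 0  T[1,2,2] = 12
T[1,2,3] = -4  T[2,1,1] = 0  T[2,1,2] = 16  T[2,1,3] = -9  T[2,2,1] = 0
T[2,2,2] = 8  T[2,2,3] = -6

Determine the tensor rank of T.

Lower bound: in the mode-3 unfolding of T (rows indexed by k, columns by (i,j)) the 2×2 minor on rows k ∈ {2, 3}, columns (i,j) ∈ {(1,1), (1,2)} is det [[14, 12], [-6, -4]] = 16 ≠ 0, so that unfolding has rank ≥ 2 and hence rank(T) ≥ 2 (CP rank is at least every unfolding rank, though it can be larger).
Upper bound: with S_k = T[:,:,k], the two rank-1 terms a₁b₁ᵀ, a₂b₂ᵀ are the rank-1 members of the pencil x·S₂ + y·S₃.
det(x·S₂ + y·S₃) is −80·x² + 40·xy = (-40)·(2·x − y)(x), vanishing at (x:y) = (1:2) and (0:1).
M₁ = S₂ + 2·S₃ = [[2, 4], [-2, -4]] = 2·(1, -1)(1, 2)ᵀ and M₂ = S₃ = [[-6, -4], [-9, -6]] = −(2, 3)(3, 2)ᵀ, so take a₁ = (1, -1), b₁ = (1, 2), a₂ = (2, 3), b₂ = (3, 2).
Each slice is an integer combination of E₁ = a₁b₁ᵀ and E₂ = a₂b₂ᵀ: S₁ = 0, S₂ = 2·E₁ + 2·E₂, S₃ = −E₂; reading off coefficients, c₁ = (0, 2, 0) and c₂ = (0, 2, -1).
Hence T = (1, -1) (x) (1, 2) (x) (0, 2, 0) + (2, 3) (x) (3, 2) (x) (0, 2, -1), so rank(T) ≤ 2.
These bounds meet, so rank(T) = 2.

2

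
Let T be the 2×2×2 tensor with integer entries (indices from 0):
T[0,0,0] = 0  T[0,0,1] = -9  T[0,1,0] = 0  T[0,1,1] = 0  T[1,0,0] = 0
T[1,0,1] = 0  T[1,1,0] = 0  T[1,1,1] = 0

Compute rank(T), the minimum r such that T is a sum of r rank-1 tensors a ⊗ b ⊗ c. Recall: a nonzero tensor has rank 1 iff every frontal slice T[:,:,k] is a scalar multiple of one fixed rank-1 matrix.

Lower bound: T ≠ 0 (e.g. T[0,0,1] = -9), so rank(T) ≥ 1.
Upper bound: the mode-1 fibre T[:,0,1] = [-9, 0] gives a = [1, 0] (primitive direction); the mode-2 fibre T[0,:,1] = [-9, 0] gives b = [1, 0]; then c[k] = T[0,0,k] / (a[0]·b[0]) = [0, -9] / 1 = [0, -9].
Expanding [1, 0] ⊗ [1, 0] ⊗ [0, -9] reproduces all 8 entries of T, so T = [1, 0] ⊗ [1, 0] ⊗ [0, -9] and rank(T) ≤ 1.
These bounds meet, so rank(T) = 1.

1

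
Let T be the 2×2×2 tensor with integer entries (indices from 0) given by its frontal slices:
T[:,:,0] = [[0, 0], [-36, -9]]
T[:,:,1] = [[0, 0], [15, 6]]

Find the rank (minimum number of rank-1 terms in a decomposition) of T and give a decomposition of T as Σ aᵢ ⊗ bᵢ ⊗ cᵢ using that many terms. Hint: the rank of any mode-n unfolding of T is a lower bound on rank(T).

rank(T) = 2

Lower bound: the mode-3 unfolding of T (rows indexed by k, columns by (i,j) = (0,0), (0,1), (1,0), (1,1)) is [[0, 0, -36, -9], [0, 0, 15, 6]].
There the 2×2 minor on rows k ∈ {0, 1}, columns (i,j) ∈ {(1,0), (1,1)} is det [[-36, -9], [15, 6]] = -81 ≠ 0, so this unfolding has rank ≥ 2; CP rank is at least every unfolding rank, so rank(T) ≥ 2. (This is only a lower bound: in general the CP rank may exceed every unfolding rank, so we still need to exhibit 2 rank-1 terms summing to T.)
Upper bound — finding two terms. Every mode-1 slice of T is a multiple of one matrix: T[i,:,:] = a[i]·M with a = (0, 1) and M = [[-36, 15], [-9, 6]] (rows indexed by j, columns by k). So it suffices to write M as a sum of two rank-1 matrices.
Splitting M by its rows (j = 0, 1), M = (1, 0)(-36, 15)ᵀ + (0, 1)(-9, 6)ᵀ.
Hence T = (0, 1) ⊗ (1, 0) ⊗ (-36, 15) + (0, 1) ⊗ (0, 1) ⊗ (-9, 6), so rank(T) ≤ 2.
These bounds meet, so rank(T) = 2.
Check entry T[1,1,1] = 6: (1)·(0)·(15) + (1)·(1)·(6) = 6.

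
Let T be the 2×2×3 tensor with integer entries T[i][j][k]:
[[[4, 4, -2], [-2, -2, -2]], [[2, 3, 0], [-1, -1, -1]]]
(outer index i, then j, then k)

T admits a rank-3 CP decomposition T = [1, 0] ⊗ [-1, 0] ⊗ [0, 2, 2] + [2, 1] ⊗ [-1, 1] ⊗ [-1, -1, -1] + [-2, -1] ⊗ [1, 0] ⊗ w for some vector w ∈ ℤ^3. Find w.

w = [-1, -2, 1]

Subtract the known terms from T to get the rank-1 residual R = [-2, -1] ⊗ [1, 0] ⊗ w, so R[i,j,k] = a[i]·b[j]·w[k]. Pick indices with nonzero a[0]·b[0] = (-2)·(1) = -2. Only the fibre through (0,0,·) is needed: R[0,0,:] = T[0,0,:] − Σₗ aₗ[0]bₗ[0]cₗ = [4, 4, -2] − (1)·(-1)·[0, 2, 2] − (2)·(-1)·[-1, -1, -1] = [2, 4, -2]. Then w[k] = R[0,0,k] / -2 for each k, giving w = [2, 4, -2] / -2 = [-1, -2, 1].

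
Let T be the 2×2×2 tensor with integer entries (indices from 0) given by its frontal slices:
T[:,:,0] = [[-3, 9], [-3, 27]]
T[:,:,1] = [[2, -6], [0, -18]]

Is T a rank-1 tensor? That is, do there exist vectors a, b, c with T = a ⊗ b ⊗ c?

The mode-3 unfolding of T (rows indexed by k, columns by (i,j) = (0,0), (0,1), (1,0), (1,1)) is [[-3, 9, -3, 27], [2, -6, 0, -18]].
There the 2×2 minor on rows k ∈ {0, 1}, columns (i,j) ∈ {(0,0), (1,0)} is det [[-3, -3], [2, 0]] = 6 ≠ 0, so this unfolding has rank ≥ 2; CP rank is at least every unfolding rank, so rank(T) ≥ 2.
In particular rank(T) ≥ 2 > 1, so T is not rank-1.

No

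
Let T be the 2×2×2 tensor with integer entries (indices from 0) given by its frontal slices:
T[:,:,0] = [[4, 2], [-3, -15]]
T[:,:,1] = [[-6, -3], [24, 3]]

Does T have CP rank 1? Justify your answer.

The mode-1 unfolding of T (rows indexed by i, columns by (j,k) = (0,0), (0,1), (1,0), (1,1)) is [[4, -6, 2, -3], [-3, 24, -15, 3]].
There the 2×2 minor on rows i ∈ {0, 1}, columns (j,k) ∈ {(0,0), (0,1)} is det [[4, -6], [-3, 24]] = 78 ≠ 0, so this unfolding has rank ≥ 2; CP rank is at least every unfolding rank, so rank(T) ≥ 2.
In particular rank(T) ≥ 2 > 1, so T is not rank-1.

No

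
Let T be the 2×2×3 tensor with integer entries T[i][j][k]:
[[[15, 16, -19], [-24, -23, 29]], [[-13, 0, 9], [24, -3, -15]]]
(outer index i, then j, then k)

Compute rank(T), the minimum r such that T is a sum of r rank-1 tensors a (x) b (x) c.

2

Lower bound: in the mode-1 unfolding of T (rows indexed by i, columns by (j,k)) the 2×2 minor on rows i ∈ {0, 1}, columns (j,k) ∈ {(0,0), (0,1)} is det [[15, 16], [-13, 0]] = 208 ≠ 0, so that unfolding has rank ≥ 2 and hence rank(T) ≥ 2 (CP rank is at least every unfolding rank, though it can be larger).
Upper bound: with S_k = T[:,:,k], the two rank-1 terms a₁b₁ᵀ, a₂b₂ᵀ are the rank-1 members of the pencil x·S₀ + y·S₁.
det(x·S₀ + y·S₁) is 48·x² + 40·xy − 48·y² = 8·(2·x + 3·y)(3·x − 2·y), vanishing at (x:y) = (3:-2) and (2:3).
M₁ = 3·S₀ − 2·S₁ = [[13, -26], [-39, 78]] = 13·(1, -3)(1, -2)ᵀ and M₂ = 2·S₀ + 3·S₁ = [[78, -117], [-26, 39]] = 13·(3, -1)(2, -3)ᵀ, so take a₁ = (1, -3), b₁ = (1, -2), a₂ = (3, -1), b₂ = (2, -3).
Each slice is an integer combination of E₁ = a₁b₁ᵀ and E₂ = a₂b₂ᵀ: S₀ = 3·E₁ + 2·E₂, S₁ = −2·E₁ + 3·E₂, S₂ = −E₁ − 3·E₂; reading off coefficients, c₁ = (3, -2, -1) and c₂ = (2, 3, -3).
Hence T = (1, -3) (x) (1, -2) (x) (3, -2, -1) + (3, -1) (x) (2, -3) (x) (2, 3, -3), so rank(T) ≤ 2.
These bounds meet, so rank(T) = 2.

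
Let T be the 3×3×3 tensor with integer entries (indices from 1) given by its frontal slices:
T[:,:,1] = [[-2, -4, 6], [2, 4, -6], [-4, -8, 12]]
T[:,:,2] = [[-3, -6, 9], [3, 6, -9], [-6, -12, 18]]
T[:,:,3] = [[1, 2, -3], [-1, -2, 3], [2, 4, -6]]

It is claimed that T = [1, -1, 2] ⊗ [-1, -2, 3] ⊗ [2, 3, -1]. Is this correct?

Yes

Reconstruct entrywise from the claimed factors. For example, T[2,1,1] = 2 and Σₗ aₗ[2]bₗ[1]cₗ[1] = (-1)·(-1)·(2) = 2; checking all 27 entries, every one matches. The claim holds.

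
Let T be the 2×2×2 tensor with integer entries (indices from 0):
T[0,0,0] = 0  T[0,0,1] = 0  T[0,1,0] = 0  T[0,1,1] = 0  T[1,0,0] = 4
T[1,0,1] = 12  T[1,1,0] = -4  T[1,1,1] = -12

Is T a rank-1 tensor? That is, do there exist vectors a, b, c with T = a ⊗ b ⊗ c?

Yes

If T = a ⊗ b ⊗ c then every fibre of T is a multiple of the corresponding factor, so read the factors off the fibres through the nonzero entry T[1,0,0] = 4.
The mode-1 fibre T[:,0,0] = [0, 4] gives a = [0, 1] (primitive direction); the mode-2 fibre T[1,:,0] = [4, -4] gives b = [1, -1]; then c[k] = T[1,0,k] / (a[1]·b[0]) = [4, 12] / 1 = [4, 12].
Expanding [0, 1] ⊗ [1, -1] ⊗ [4, 12] reproduces all 8 entries of T, so T = [0, 1] ⊗ [1, -1] ⊗ [4, 12] and rank(T) ≤ 1.
Equivalently every frontal slice T[:,:,k] is c[k] times the rank-1 matrix [0, 1] ⊗ [1, -1]. So T has rank 1 (it is nonzero).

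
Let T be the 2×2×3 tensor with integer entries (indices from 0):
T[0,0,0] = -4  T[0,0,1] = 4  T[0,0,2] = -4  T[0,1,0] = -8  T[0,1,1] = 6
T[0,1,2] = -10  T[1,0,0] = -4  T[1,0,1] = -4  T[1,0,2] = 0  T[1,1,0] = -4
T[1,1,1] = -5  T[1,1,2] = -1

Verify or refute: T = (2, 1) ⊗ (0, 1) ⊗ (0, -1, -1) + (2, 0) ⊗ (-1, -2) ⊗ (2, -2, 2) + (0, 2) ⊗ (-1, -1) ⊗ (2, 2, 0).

Reconstruct entrywise from the claimed factors. For example, T[1,0,2] = 0 and Σₗ aₗ[1]bₗ[0]cₗ[2] = (1)·(0)·(-1) + (0)·(-1)·(2) + (2)·(-1)·(0) = 0; checking all 12 entries, every one matches. The claim holds.

Yes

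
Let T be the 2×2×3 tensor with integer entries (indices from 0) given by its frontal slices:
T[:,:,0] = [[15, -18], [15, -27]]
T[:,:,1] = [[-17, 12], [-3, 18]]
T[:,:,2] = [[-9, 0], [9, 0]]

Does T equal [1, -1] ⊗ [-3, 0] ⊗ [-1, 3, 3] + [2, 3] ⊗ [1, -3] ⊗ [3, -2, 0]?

No

Reconstruct entry (0,0,0) from the claimed factors: Σₗ aₗ[0]bₗ[0]cₗ[0] = (1)·(-3)·(-1) + (2)·(1)·(3) = 9, but T[0,0,0] = 15. The claim is false.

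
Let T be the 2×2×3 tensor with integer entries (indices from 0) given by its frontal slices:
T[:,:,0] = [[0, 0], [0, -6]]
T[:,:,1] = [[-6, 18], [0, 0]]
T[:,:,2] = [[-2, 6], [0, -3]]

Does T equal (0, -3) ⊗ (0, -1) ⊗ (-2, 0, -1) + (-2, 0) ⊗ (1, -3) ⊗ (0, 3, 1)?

Yes

Reconstruct entrywise from the claimed factors. For example, T[0,0,1] = -6 and Σₗ aₗ[0]bₗ[0]cₗ[1] = (0)·(0)·(0) + (-2)·(1)·(3) = -6; checking all 12 entries, every one matches. The claim holds.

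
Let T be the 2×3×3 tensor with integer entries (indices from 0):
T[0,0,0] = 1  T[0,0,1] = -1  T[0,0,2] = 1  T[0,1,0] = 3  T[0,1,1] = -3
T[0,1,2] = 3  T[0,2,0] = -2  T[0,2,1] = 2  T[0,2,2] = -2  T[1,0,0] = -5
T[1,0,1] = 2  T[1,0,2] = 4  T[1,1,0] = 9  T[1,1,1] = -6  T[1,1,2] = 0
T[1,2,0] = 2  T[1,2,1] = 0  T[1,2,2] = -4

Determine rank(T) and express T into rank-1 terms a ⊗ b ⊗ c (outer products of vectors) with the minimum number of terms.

rank(T) = 2

Lower bound: the mode-3 unfolding of T (rows indexed by k, columns by (i,j) = (0,0), (0,1), (0,2), (1,0), (1,1), (1,2)) is [[1, 3, -2, -5, 9, 2], [-1, -3, 2, 2, -6, 0], [1, 3, -2, 4, 0, -4]].
There the 2×2 minor on rows k ∈ {0, 1}, columns (i,j) ∈ {(0,0), (1,0)} is det [[1, -5], [-1, 2]] = -3 ≠ 0, so this unfolding has rank ≥ 2; CP rank is at least every unfolding rank, so rank(T) ≥ 2. (Flattening ranks never certify an upper bound on CP rank; for that we must actually write T with 2 rank-1 terms.)
Upper bound — finding two terms. Write S_k = T[:,:,k] for the frontal slices: S₀ = [[1, 3, -2], [-5, 9, 2]], S₁ = [[-1, -3, 2], [2, -6, 0]], S₂ = [[1, 3, -2], [4, 0, -4]].
If T = a₁ ⊗ b₁ ⊗ c₁ + a₂ ⊗ b₂ ⊗ c₂ then each S_k = c₁[k]·a₁b₁ᵀ + c₂[k]·a₂b₂ᵀ. S₀ and S₁ are linearly independent, so a₁b₁ᵀ and a₂b₂ᵀ must span the same plane of matrices: they are the rank-1 matrices of the form x·S₀ + y·S₁.
The 2×2 minor of x·S₀ + y·S₁ on rows {0,1}, columns {0,1} is 24·x² − 36·xy + 12·y² = 12·(2·x − y)(x − y), vanishing at (x:y) = (1:2) and (1:1).
M₁ = S₀ + 2·S₁ = [[-1, -3, 2], [-1, -3, 2]] = −(1, 1)(1, 3, -2)ᵀ and M₂ = S₀ + S₁ = [[0, 0, 0], [-3, 3, 2]] = −(0, 1)(3, -3, -2)ᵀ, so take a₁ = (1, 1), b₁ = (1, 3, -2), a₂ = (0, 1), b₂ = (3, -3, -2).
Each slice is an integer combination of E₁ = a₁b₁ᵀ and E₂ = a₂b₂ᵀ: S₀ = E₁ − 2·E₂, S₁ = −E₁ + E₂, S₂ = E₁ + E₂; reading off coefficients, c₁ = (1, -1, 1) and c₂ = (-2, 1, 1).
Hence T = (1, 1) ⊗ (1, 3, -2) ⊗ (1, -1, 1) + (0, 1) ⊗ (3, -3, -2) ⊗ (-2, 1, 1), so rank(T) ≤ 2.
These bounds meet, so rank(T) = 2.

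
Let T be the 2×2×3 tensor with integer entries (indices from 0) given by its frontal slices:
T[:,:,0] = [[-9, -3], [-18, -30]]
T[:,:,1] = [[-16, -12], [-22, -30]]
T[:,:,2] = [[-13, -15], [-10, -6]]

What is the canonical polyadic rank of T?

2

Lower bound: the mode-1 unfolding of T (rows indexed by i, columns by (j,k) = (0,0), (0,1), (0,2), (1,0), (1,1), (1,2)) is [[-9, -16, -13, -3, -12, -15], [-18, -22, -10, -30, -30, -6]].
There the 2×2 minor on rows i ∈ {0, 1}, columns (j,k) ∈ {(0,0), (0,1)} is det [[-9, -16], [-18, -22]] = -90 ≠ 0, so this unfolding has rank ≥ 2; CP rank is at least every unfolding rank, so rank(T) ≥ 2. (Flattening ranks never certify an upper bound on CP rank; for that we must actually write T with 2 rank-1 terms.)
Upper bound — finding two terms. Write S_k = T[:,:,k] for the frontal slices: S₀ = [[-9, -3], [-18, -30]], S₁ = [[-16, -12], [-22, -30]], S₂ = [[-13, -15], [-10, -6]].
If T = a₁ ⊗ b₁ ⊗ c₁ + a₂ ⊗ b₂ ⊗ c₂ then each S_k = c₁[k]·a₁b₁ᵀ + c₂[k]·a₂b₂ᵀ. S₀ and S₁ are linearly independent, so a₁b₁ᵀ and a₂b₂ᵀ must span the same plane of matrices: they are the rank-1 matrices of the form x·S₀ + y·S₁.
det(x·S₀ + y·S₁) is 216·x² + 468·xy + 216·y² = 36·(2·x + 3·y)(3·x + 2·y), vanishing at (x:y) = (3:-2) and (2:-3).
M₁ = 3·S₀ − 2·S₁ = [[5, 15], [-10, -30]] = 5·[1, -2][1, 3]ᵀ and M₂ = 2·S₀ − 3·S₁ = [[30, 30], [30, 30]] = 30·[1, 1][1, 1]ᵀ, so take a₁ = [1, -2], b₁ = [1, 3], a₂ = [1, 1], b₂ = [1, 1].
Each slice is an integer combination of E₁ = a₁b₁ᵀ and E₂ = a₂b₂ᵀ: S₀ = 3·E₁ − 12·E₂, S₁ = 2·E₁ − 18·E₂, S₂ = −E₁ − 12·E₂; reading off coefficients, c₁ = [3, 2, -1] and c₂ = [-12, -18, -12].
Hence T = [1, -2] ⊗ [1, 3] ⊗ [3, 2, -1] + [1, 1] ⊗ [1, 1] ⊗ [-12, -18, -12], so rank(T) ≤ 2.
These bounds meet, so rank(T) = 2.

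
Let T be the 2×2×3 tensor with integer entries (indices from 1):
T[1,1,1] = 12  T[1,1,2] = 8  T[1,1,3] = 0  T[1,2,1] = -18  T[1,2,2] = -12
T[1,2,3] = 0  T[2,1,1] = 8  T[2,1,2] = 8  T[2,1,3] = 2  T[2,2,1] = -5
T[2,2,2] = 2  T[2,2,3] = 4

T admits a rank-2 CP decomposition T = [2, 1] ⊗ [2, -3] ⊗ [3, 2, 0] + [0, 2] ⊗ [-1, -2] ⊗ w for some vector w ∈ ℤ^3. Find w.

Subtract the known terms from T to get the rank-1 residual R = [0, 2] ⊗ [-1, -2] ⊗ w, so R[i,j,k] = a[i]·b[j]·w[k]. Pick indices with nonzero a[2]·b[1] = (2)·(-1) = -2. Only the fibre through (2,1,·) is needed: R[2,1,:] = T[2,1,:] − Σₗ aₗ[2]bₗ[1]cₗ = [8, 8, 2] − (1)·(2)·[3, 2, 0] = [2, 4, 2]. Then w[k] = R[2,1,k] / -2 for each k, giving w = [2, 4, 2] / -2 = [-1, -2, -1].

w = [-1, -2, -1]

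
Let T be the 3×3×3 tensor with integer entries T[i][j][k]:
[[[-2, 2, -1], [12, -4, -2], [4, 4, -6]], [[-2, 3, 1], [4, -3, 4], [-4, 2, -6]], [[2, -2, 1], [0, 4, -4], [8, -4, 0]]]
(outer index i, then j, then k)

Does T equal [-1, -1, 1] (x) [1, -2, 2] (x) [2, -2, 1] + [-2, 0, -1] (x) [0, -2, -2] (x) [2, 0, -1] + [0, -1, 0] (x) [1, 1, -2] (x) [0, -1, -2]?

Reconstruct entrywise from the claimed factors. For example, T[0,0,1] = 2 and Σₗ aₗ[0]bₗ[0]cₗ[1] = (-1)·(1)·(-2) + (-2)·(0)·(0) + (0)·(1)·(-1) = 2; checking all 27 entries, every one matches. The claim holds.

Yes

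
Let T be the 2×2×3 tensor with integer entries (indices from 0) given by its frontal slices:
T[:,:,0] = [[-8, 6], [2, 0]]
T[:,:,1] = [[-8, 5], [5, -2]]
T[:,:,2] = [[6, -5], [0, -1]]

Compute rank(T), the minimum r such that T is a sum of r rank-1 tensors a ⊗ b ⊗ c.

2

Lower bound: the mode-1 unfolding of T (rows indexed by i, columns by (j,k) = (0,0), (0,1), (0,2), (1,0), (1,1), (1,2)) is [[-8, -8, 6, 6, 5, -5], [2, 5, 0, 0, -2, -1]].
There the 2×2 minor on rows i ∈ {0, 1}, columns (j,k) ∈ {(0,0), (0,1)} is det [[-8, -8], [2, 5]] = -24 ≠ 0, so this unfolding has rank ≥ 2; CP rank is at least every unfolding rank, so rank(T) ≥ 2. (This is only a lower bound: in general the CP rank may exceed every unfolding rank, so we still need to exhibit 2 rank-1 terms summing to T.)
Upper bound — finding two terms. Write S_k = T[:,:,k] for the frontal slices: S₀ = [[-8, 6], [2, 0]], S₁ = [[-8, 5], [5, -2]], S₂ = [[6, -5], [0, -1]].
If T = a₁ ⊗ b₁ ⊗ c₁ + a₂ ⊗ b₂ ⊗ c₂ then each S_k = c₁[k]·a₁b₁ᵀ + c₂[k]·a₂b₂ᵀ. S₀ and S₁ are linearly independent, so a₁b₁ᵀ and a₂b₂ᵀ must span the same plane of matrices: they are the rank-1 matrices of the form x·S₀ + y·S₁.
det(x·S₀ + y·S₁) is −12·x² − 24·xy − 9·y² = (-3)·(2·x + 3·y)(2·x + y), vanishing at (x:y) = (3:-2) and (1:-2).
M₁ = 3·S₀ − 2·S₁ = [[-8, 8], [-4, 4]] = (-4)·[2, 1][1, -1]ᵀ and M₂ = S₀ − 2·S₁ = [[8, -4], [-8, 4]] = 4·[1, -1][2, -1]ᵀ, so take a₁ = [2, 1], b₁ = [1, -1], a₂ = [1, -1], b₂ = [2, -1].
Each slice is an integer combination of E₁ = a₁b₁ᵀ and E₂ = a₂b₂ᵀ: S₀ = −2·E₁ − 2·E₂, S₁ = −E₁ − 3·E₂, S₂ = 2·E₁ + E₂; reading off coefficients, c₁ = [-2, -1, 2] and c₂ = [-2, -3, 1].
Hence T = [2, 1] ⊗ [1, -1] ⊗ [-2, -1, 2] + [1, -1] ⊗ [2, -1] ⊗ [-2, -3, 1], so rank(T) ≤ 2.
These bounds meet, so rank(T) = 2.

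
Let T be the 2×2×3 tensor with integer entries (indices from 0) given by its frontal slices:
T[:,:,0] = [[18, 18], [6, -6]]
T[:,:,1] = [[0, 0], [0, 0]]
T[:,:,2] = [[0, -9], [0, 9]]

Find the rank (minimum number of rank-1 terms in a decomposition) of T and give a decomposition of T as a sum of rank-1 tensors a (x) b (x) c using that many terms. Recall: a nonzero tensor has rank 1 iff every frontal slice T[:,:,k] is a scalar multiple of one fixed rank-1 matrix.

Lower bound: in the mode-1 unfolding of T (rows indexed by i, columns by (j,k)) the 2×2 minor on rows i ∈ {0, 1}, columns (j,k) ∈ {(0,0), (1,0)} is det [[18, 18], [6, -6]] = -216 ≠ 0, so that unfolding has rank ≥ 2 and hence rank(T) ≥ 2 (CP rank is at least every unfolding rank, though it can be larger).
Upper bound: with S_k = T[:,:,k], the two rank-1 terms a₁b₁ᵀ, a₂b₂ᵀ are the rank-1 members of the pencil x·S₀ + y·S₂.
det(x·S₀ + y·S₂) is −216·x² + 216·xy = (-216)·(x − y)(x), vanishing at (x:y) = (1:1) and (0:1).
M₁ = S₀ + S₂ = [[18, 9], [6, 3]] = 3·[3, 1][2, 1]ᵀ and M₂ = S₂ = [[0, -9], [0, 9]] = (-9)·[1, -1][0, 1]ᵀ, so take a₁ = [3, 1], b₁ = [2, 1], a₂ = [1, -1], b₂ = [0, 1].
Each slice is an integer combination of E₁ = a₁b₁ᵀ and E₂ = a₂b₂ᵀ: S₀ = 3·E₁ + 9·E₂, S₁ = 0, S₂ = −9·E₂; reading off coefficients, c₁ = [3, 0, 0] and c₂ = [9, 0, -9].
Hence T = [3, 1] (x) [2, 1] (x) [3, 0, 0] + [1, -1] (x) [0, 1] (x) [9, 0, -9], so rank(T) ≤ 2.
These bounds meet, so rank(T) = 2.

rank(T) = 2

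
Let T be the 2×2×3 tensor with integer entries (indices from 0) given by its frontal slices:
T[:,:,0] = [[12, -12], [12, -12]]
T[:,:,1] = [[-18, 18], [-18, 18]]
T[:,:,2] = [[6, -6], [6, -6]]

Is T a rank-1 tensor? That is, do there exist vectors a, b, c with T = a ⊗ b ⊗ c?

The mode-1 fibre T[:,0,0] = [12, 12] gives a = [1, 1] (primitive direction); the mode-2 fibre T[0,:,0] = [12, -12] gives b = [1, -1]; then c[k] = T[0,0,k] / (a[0]·b[0]) = [12, -18, 6] / 1 = [12, -18, 6].
Expanding [1, 1] ⊗ [1, -1] ⊗ [12, -18, 6] reproduces all 12 entries of T, so T = [1, 1] ⊗ [1, -1] ⊗ [12, -18, 6] and rank(T) ≤ 1.
Equivalently every frontal slice T[:,:,k] is c[k] times the rank-1 matrix [1, 1] ⊗ [1, -1]. So T has rank 1 (it is nonzero).

Yes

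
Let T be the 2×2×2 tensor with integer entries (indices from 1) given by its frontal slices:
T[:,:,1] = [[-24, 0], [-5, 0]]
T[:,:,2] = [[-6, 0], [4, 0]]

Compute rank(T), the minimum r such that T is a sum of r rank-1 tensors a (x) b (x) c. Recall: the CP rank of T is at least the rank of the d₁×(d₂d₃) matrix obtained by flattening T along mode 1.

2

Lower bound: in the mode-3 unfolding of T (rows indexed by k, columns by (i,j)) the 2×2 minor on rows k ∈ {1, 2}, columns (i,j) ∈ {(1,1), (2,1)} is det [[-24, -5], [-6, 4]] = -126 ≠ 0, so that unfolding has rank ≥ 2 and hence rank(T) ≥ 2 (CP rank is at least every unfolding rank, though it can be larger).
Upper bound: T[:,j,:] = b[j]·M for every slice, with b = (1, 0) and M = [[-24, -6], [-5, 4]] (rows i, columns k).
Splitting M by its rows (i = 1, 2), M = (1, 0)(-24, -6)ᵀ + (0, 1)(-5, 4)ᵀ.
Hence T = (1, 0) (x) (1, 0) (x) (-24, -6) + (0, 1) (x) (1, 0) (x) (-5, 4), so rank(T) ≤ 2.
These bounds meet, so rank(T) = 2.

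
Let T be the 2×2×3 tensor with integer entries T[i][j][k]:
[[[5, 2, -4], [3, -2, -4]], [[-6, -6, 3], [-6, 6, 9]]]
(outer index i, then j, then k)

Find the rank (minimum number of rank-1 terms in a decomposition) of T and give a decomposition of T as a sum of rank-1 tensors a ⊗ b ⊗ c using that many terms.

Lower bound: the mode-3 unfolding of T (rows indexed by k, columns by (i,j) = (0,0), (0,1), (1,0), (1,1)) is [[5, 3, -6, -6], [2, -2, -6, 6], [-4, -4, 3, 9]].
There the 2×2 minor on rows k ∈ {0, 1}, columns (i,j) ∈ {(0,0), (0,1)} is det [[5, 3], [2, -2]] = -16 ≠ 0, so this unfolding has rank ≥ 2; CP rank is at least every unfolding rank, so rank(T) ≥ 2. (Unfolding ranks only ever bound the CP rank from below — rank(T) can be strictly larger than all of them — so the matching upper bound has to come from an explicit 2-term decomposition.)
Upper bound — finding two terms. Write S_k = T[:,:,k] for the frontal slices: S₀ = [[5, 3], [-6, -6]], S₁ = [[2, -2], [-6, 6]], S₂ = [[-4, -4], [3, 9]].
If T = a₁ ⊗ b₁ ⊗ c₁ + a₂ ⊗ b₂ ⊗ c₂ then each S_k = c₁[k]·a₁b₁ᵀ + c₂[k]·a₂b₂ᵀ. S₀ and S₁ are linearly independent, so a₁b₁ᵀ and a₂b₂ᵀ must span the same plane of matrices: they are the rank-1 matrices of the form x·S₀ + y·S₁.
det(x·S₀ + y·S₁) is −12·x² + 24·xy = (-12)·(x − 2·y)(x), vanishing at (x:y) = (2:1) and (0:1).
M₁ = 2·S₀ + S₁ = [[12, 4], [-18, -6]] = 2·(2, -3)(3, 1)ᵀ and M₂ = S₁ = [[2, -2], [-6, 6]] = 2·(1, -3)(1, -1)ᵀ, so take a₁ = (2, -3), b₁ = (3, 1), a₂ = (1, -3), b₂ = (1, -1).
Each slice is an integer combination of E₁ = a₁b₁ᵀ and E₂ = a₂b₂ᵀ: S₀ = E₁ − E₂, S₁ = 2·E₂, S₂ = −E₁ + 2·E₂; reading off coefficients, c₁ = (1, 0, -1) and c₂ = (-1, 2, 2).
Hence T = (2, -3) ⊗ (3, 1) ⊗ (1, 0, -1) + (1, -3) ⊗ (1, -1) ⊗ (-1, 2, 2), so rank(T) ≤ 2.
These bounds meet, so rank(T) = 2.

rank(T) = 2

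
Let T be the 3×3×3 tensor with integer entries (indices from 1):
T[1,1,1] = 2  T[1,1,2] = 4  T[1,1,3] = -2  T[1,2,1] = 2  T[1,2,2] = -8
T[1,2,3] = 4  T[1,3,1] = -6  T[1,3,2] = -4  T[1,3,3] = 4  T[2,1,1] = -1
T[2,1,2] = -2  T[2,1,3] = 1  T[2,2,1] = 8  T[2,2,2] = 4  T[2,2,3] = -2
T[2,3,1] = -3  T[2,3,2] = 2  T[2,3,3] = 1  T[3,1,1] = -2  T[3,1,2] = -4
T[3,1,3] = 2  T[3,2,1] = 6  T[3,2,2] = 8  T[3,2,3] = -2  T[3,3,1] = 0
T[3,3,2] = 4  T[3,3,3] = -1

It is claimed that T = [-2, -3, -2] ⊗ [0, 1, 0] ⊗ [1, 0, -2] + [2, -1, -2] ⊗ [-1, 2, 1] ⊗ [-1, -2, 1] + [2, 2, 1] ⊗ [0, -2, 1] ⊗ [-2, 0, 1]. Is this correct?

No

Reconstruct entry (2,2,1) from the claimed factors: Σₗ aₗ[2]bₗ[2]cₗ[1] = (-3)·(1)·(1) + (-1)·(2)·(-1) + (2)·(-2)·(-2) = 7, but T[2,2,1] = 8. The claim is false.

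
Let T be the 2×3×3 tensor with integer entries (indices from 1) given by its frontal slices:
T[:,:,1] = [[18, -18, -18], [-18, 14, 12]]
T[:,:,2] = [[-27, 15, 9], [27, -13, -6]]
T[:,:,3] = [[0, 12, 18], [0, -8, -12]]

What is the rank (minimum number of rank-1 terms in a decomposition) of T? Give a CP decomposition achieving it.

Lower bound: the mode-3 unfolding of T (rows indexed by k, columns by (i,j) = (1,1), (1,2), (1,3), (2,1), (2,2), (2,3)) is [[18, -18, -18, -18, 14, 12], [-27, 15, 9, 27, -13, -6], [0, 12, 18, 0, -8, -12]].
There the 2×2 minor on rows k ∈ {1, 2}, columns (i,j) ∈ {(1,1), (1,2)} is det [[18, -18], [-27, 15]] = -216 ≠ 0, so this unfolding has rank ≥ 2; CP rank is at least every unfolding rank, so rank(T) ≥ 2. (This is only a lower bound: in general the CP rank may exceed every unfolding rank, so we still need to exhibit 2 rank-1 terms summing to T.)
Upper bound — finding two terms. Write S_k = T[:,:,k] for the frontal slices: S₁ = [[18, -18, -18], [-18, 14, 12]], S₂ = [[-27, 15, 9], [27, -13, -6]], S₃ = [[0, 12, 18], [0, -8, -12]].
If T = a₁ ⊗ b₁ ⊗ c₁ + a₂ ⊗ b₂ ⊗ c₂ then each S_k = c₁[k]·a₁b₁ᵀ + c₂[k]·a₂b₂ᵀ. S₁ and S₂ are linearly independent, so a₁b₁ᵀ and a₂b₂ᵀ must span the same plane of matrices: they are the rank-1 matrices of the form x·S₁ + y·S₂.
The 2×2 minor of x·S₁ + y·S₂ on rows {1,2}, columns {1,2} is −72·x² + 144·xy − 54·y² = (-18)·(2·x − 3·y)(2·x − y), vanishing at (x:y) = (3:2) and (1:2).
M₁ = 3·S₁ + 2·S₂ = [[0, -24, -36], [0, 16, 24]] = (-4)·[3, -2][0, 2, 3]ᵀ and M₂ = S₁ + 2·S₂ = [[-36, 12, 0], [36, -12, 0]] = (-12)·[1, -1][3, -1, 0]ᵀ, so take a₁ = [3, -2], b₁ = [0, 2, 3], a₂ = [1, -1], b₂ = [3, -1, 0].
Each slice is an integer combination of E₁ = a₁b₁ᵀ and E₂ = a₂b₂ᵀ: S₁ = −2·E₁ + 6·E₂, S₂ = E₁ − 9·E₂, S₃ = 2·E₁; reading off coefficients, c₁ = [-2, 1, 2] and c₂ = [6, -9, 0].
Hence T = [3, -2] ⊗ [0, 2, 3] ⊗ [-2, 1, 2] + [1, -1] ⊗ [3, -1, 0] ⊗ [6, -9, 0], so rank(T) ≤ 2.
These bounds meet, so rank(T) = 2.

rank(T) = 2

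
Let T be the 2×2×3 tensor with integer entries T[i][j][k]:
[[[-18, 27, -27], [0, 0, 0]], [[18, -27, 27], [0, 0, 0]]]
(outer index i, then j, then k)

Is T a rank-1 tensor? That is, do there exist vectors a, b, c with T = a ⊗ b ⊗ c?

Yes

If T = a ⊗ b ⊗ c then every fibre of T is a multiple of the corresponding factor, so read the factors off the fibres through the nonzero entry T[0,0,0] = -18.
The mode-1 fibre T[:,0,0] = [-18, 18] gives a = [1, -1] (primitive direction); the mode-2 fibre T[0,:,0] = [-18, 0] gives b = [1, 0]; then c[k] = T[0,0,k] / (a[0]·b[0]) = [-18, 27, -27] / 1 = [-18, 27, -27].
Expanding [1, -1] ⊗ [1, 0] ⊗ [-18, 27, -27] reproduces all 12 entries of T, so T = [1, -1] ⊗ [1, 0] ⊗ [-18, 27, -27] and rank(T) ≤ 1.
Equivalently every frontal slice T[:,:,k] is c[k] times the rank-1 matrix [1, -1] ⊗ [1, 0]. So T has rank 1 (it is nonzero).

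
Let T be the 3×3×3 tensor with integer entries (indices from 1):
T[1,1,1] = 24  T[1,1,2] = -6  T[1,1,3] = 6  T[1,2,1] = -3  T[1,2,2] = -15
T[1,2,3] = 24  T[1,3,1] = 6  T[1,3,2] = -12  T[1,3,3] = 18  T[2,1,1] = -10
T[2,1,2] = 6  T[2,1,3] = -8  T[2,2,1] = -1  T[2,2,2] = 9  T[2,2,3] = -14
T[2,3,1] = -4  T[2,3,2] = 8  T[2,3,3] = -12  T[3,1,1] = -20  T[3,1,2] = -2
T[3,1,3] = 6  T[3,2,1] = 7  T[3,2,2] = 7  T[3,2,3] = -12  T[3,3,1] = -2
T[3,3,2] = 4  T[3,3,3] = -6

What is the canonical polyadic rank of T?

Lower bound: the mode-1 unfolding of T (rows indexed by i, columns by (j,k) = (1,1), (1,2), (1,3), (2,1), (2,2), (2,3), (3,1), (3,2), (3,3)) is [[24, -6, 6, -3, -15, 24, 6, -12, 18], [-10, 6, -8, -1, 9, -14, -4, 8, -12], [-20, -2, 6, 7, 7, -12, -2, 4, -6]].
There the 2×2 minor on rows i ∈ {1, 2}, columns (j,k) ∈ {(1,1), (1,2)} is det [[24, -6], [-10, 6]] = 84 ≠ 0, so this unfolding has rank ≥ 2; CP rank is at least every unfolding rank, so rank(T) ≥ 2. (This is only a lower bound: in general the CP rank may exceed every unfolding rank, so we still need to exhibit 2 rank-1 terms summing to T.)
Upper bound — finding two terms. Write S_k = T[:,:,k] for the frontal slices: S₁ = [[24, -3, 6], [-10, -1, -4], [-20, 7, -2]], S₂ = [[-6, -15, -12], [6, 9, 8], [-2, 7, 4]], S₃ = [[6, 24, 18], [-8, -14, -12], [6, -12, -6]].
If T = a₁ ∘ b₁ ∘ c₁ + a₂ ∘ b₂ ∘ c₂ then each S_k = c₁[k]·a₁b₁ᵀ + c₂[k]·a₂b₂ᵀ. S₁ and S₂ are linearly independent, so a₁b₁ᵀ and a₂b₂ᵀ must span the same plane of matrices: they are the rank-1 matrices of the form x·S₁ + y·S₂.
The 2×2 minor of x·S₁ + y·S₂ on rows {1,2}, columns {1,2} is −54·x² + 90·xy + 36·y² = (-18)·(x − 2·y)(3·x + y), vanishing at (x:y) = (2:1) and (1:-3).
M₁ = 2·S₁ + S₂ = [[42, -21, 0], [-14, 7, 0], [-42, 21, 0]] = 7·[3, -1, -3][2, -1, 0]ᵀ and M₂ = S₁ − 3·S₂ = [[42, 42, 42], [-28, -28, -28], [-14, -14, -14]] = 14·[3, -2, -1][1, 1, 1]ᵀ, so take a₁ = [3, -1, -3], b₁ = [2, -1, 0], a₂ = [3, -2, -1], b₂ = [1, 1, 1].
Each slice is an integer combination of E₁ = a₁b₁ᵀ and E₂ = a₂b₂ᵀ: S₁ = 3·E₁ + 2·E₂, S₂ = E₁ − 4·E₂, S₃ = −2·E₁ + 6·E₂; reading off coefficients, c₁ = [3, 1, -2] and c₂ = [2, -4, 6].
Hence T = [3, -1, -3] ∘ [2, -1, 0] ∘ [3, 1, -2] + [3, -2, -1] ∘ [1, 1, 1] ∘ [2, -4, 6], so rank(T) ≤ 2.
These bounds meet, so rank(T) = 2.

2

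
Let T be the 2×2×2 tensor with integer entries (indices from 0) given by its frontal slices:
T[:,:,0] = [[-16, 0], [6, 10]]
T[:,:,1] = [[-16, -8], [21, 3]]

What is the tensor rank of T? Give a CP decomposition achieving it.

Lower bound: the mode-3 unfolding of T (rows indexed by k, columns by (i,j) = (0,0), (0,1), (1,0), (1,1)) is [[-16, 0, 6, 10], [-16, -8, 21, 3]].
There the 2×2 minor on rows k ∈ {0, 1}, columns (i,j) ∈ {(0,0), (0,1)} is det [[-16, 0], [-16, -8]] = 128 ≠ 0, so this unfolding has rank ≥ 2; CP rank is at least every unfolding rank, so rank(T) ≥ 2. (Flattening ranks never certify an upper bound on CP rank; for that we must actually write T with 2 rank-1 terms.)
Upper bound — finding two terms. Write S_k = T[:,:,k] for the frontal slices: S₀ = [[-16, 0], [6, 10]], S₁ = [[-16, -8], [21, 3]].
If T = a₁ (x) b₁ (x) c₁ + a₂ (x) b₂ (x) c₂ then each S_k = c₁[k]·a₁b₁ᵀ + c₂[k]·a₂b₂ᵀ. S₀ and S₁ are linearly independent, so a₁b₁ᵀ and a₂b₂ᵀ must span the same plane of matrices: they are the rank-1 matrices of the form x·S₀ + y·S₁.
det(x·S₀ + y·S₁) is −160·x² − 160·xy + 120·y² = (-40)·(2·x + 3·y)(2·x − y), vanishing at (x:y) = (3:-2) and (1:2).
M₁ = 3·S₀ − 2·S₁ = [[-16, 16], [-24, 24]] = (-8)·[2, 3][1, -1]ᵀ and M₂ = S₀ + 2·S₁ = [[-48, -16], [48, 16]] = (-16)·[1, -1][3, 1]ᵀ, so take a₁ = [2, 3], b₁ = [1, -1], a₂ = [1, -1], b₂ = [3, 1].
Each slice is an integer combination of E₁ = a₁b₁ᵀ and E₂ = a₂b₂ᵀ: S₀ = −2·E₁ − 4·E₂, S₁ = E₁ − 6·E₂; reading off coefficients, c₁ = [-2, 1] and c₂ = [-4, -6].
Hence T = [2, 3] (x) [1, -1] (x) [-2, 1] + [1, -1] (x) [3, 1] (x) [-4, -6], so rank(T) ≤ 2.
These bounds meet, so rank(T) = 2.
Check entry T[1,1,1] = 3: (3)·(-1)·(1) + (-1)·(1)·(-6) = 3.

rank(T) = 2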